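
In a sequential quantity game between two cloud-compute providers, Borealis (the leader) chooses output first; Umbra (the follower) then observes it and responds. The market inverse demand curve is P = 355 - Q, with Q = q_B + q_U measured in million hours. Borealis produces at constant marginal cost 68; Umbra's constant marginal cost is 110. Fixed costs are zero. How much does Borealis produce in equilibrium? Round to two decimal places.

164.50

The follower Umbra best-responds to any q_B: π_U = (355 - Q)q_U - 110q_U.
Setting the follower's marginal profit to zero, 245 - q_B - 2q_U = 0, i.e. q_U = (245 - q_B)/2.
The leader anticipates this reaction. Substituting into P = 355 - Q gives P = 465/2 - (1/2)q_B, so π_B = (465/2 - (1/2)q_B)q_B - 68q_B.
The leader's first-order condition 329/2 - q_B = 0 yields q_B = 329/2.
Then q_U = (245 - 329/2)/2 = 161/4.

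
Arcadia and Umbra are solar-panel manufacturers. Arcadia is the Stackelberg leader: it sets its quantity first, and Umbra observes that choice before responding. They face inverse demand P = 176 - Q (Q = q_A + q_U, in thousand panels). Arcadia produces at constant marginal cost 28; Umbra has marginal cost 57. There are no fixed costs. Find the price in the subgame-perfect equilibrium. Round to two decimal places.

72.25

Solve by backward induction. Given q_A, the follower Umbra maximises π_U = (176 - q_A - q_U)q_U - 57q_U.
Follower FOC: 119 - q_A - 2q_U = 0, so q_U(q_A) = (119 - q_A)/2.
Arcadia substitutes q_U(q_A) into its own profit: π_A = q_A(176 - q_A - (119 - q_A)/2) - 28q_A = (233/2 - (1/2)q_A)q_A - 28q_A.
Maximising: ∂π_A/∂q_A = 177/2 - q_A = 0, giving q_A = 177/2.
Then q_U = (119 - 177/2)/2 = 61/4.
Total output Q = 415/4, so price P = 176 - 415/4 = 289/4.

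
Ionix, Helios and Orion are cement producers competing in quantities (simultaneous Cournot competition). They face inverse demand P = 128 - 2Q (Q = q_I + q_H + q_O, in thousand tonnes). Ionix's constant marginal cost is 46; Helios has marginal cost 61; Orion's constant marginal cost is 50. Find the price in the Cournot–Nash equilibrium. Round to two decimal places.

Ionix's profit: π_I = (128 - 2Q)q_I - (46q_I). Setting ∂π_I/∂q_I = 0: 82 - 4q_I - 2(q_H + q_O) = 0.
Helios's first-order condition: 67 - 4q_H - 2(q_I + q_O) = 0.
Orion's profit: π_O = (128 - 2Q)q_O - (50q_O). Setting ∂π_O/∂q_O = 0: 78 - 4q_O - 2(q_I + q_H) = 0.
Adding the 3 first-order conditions: 227 − 8Q = 0, so Q = 227/8.
Back-substituting: q_I = (82 − 227/4)/2 = 101/8, q_H = (67 − 227/4)/2 = 41/8, q_O = (78 − 227/4)/2 = 85/8.
Total output Q = 227/8, so price P = 128 - 2·(227/8) = 285/4.

71.25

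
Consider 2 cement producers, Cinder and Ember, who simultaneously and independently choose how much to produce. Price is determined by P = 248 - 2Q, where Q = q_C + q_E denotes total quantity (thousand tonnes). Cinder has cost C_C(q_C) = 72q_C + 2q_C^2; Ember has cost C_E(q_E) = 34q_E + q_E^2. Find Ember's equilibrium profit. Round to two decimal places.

2866.12

Cinder's profit: π_C = (248 - 2Q)q_C - (72q_C + 2q_C²). Setting ∂π_C/∂q_C = 0: 176 - 8q_C - 2(q_E) = 0.
Ember's first-order condition: 214 - 6q_E - 2(q_C) = 0.
So q_C = (176 - 2q_E)/8 and q_E = (214 - 2q_C)/6.
Solving the pair: q_C = 157/11, q_E = 340/11.
Price P = 248 - 2·(497/11) = 1734/11.
Ember's profit: (1734/11)·(340/11) - 34·(340/11) - (340/11)² = 2866.1157.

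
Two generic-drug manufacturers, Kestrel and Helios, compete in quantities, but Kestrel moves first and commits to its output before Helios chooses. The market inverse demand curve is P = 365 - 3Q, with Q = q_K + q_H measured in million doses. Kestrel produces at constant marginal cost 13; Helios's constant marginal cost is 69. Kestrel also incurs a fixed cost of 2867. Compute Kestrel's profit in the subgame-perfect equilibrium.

Solve by backward induction. Given q_K, the follower Helios maximises π_H = (365 - 3q_K - 3q_H)q_H - 69q_H.
Follower FOC: 296 - 3q_K - 6q_H = 0, so q_H(q_K) = (296 - 3q_K)/6.
The leader anticipates this reaction. Substituting into P = 365 - 3Q gives P = 217 - (3/2)q_K, so π_K = (217 - (3/2)q_K)q_K - 13q_K.
Maximising: ∂π_K/∂q_K = 204 - 3q_K = 0, giving q_K = 68.
Then q_H = (296 - 3·68)/6 = 46/3.
Price P = 365 - 3·(250/3) = 115.
Kestrel's profit: (115 - 13)·68 - 2867 = 4069.

4069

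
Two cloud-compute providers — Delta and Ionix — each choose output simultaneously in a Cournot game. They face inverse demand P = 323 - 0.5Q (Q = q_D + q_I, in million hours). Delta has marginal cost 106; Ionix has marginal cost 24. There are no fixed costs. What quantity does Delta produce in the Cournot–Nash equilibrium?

Delta's profit: π_D = (323 - 0.5Q)q_D - (106q_D). Setting ∂π_D/∂q_D = 0: 217 - q_D - (1/2)(q_I) = 0.
Ionix's first-order condition: 299 - q_I - (1/2)(q_D) = 0.
So q_D = (217 - (1/2)q_I) and q_I = (299 - (1/2)q_D).
Substituting one into the other gives q_D = 90 and q_I = 254.

90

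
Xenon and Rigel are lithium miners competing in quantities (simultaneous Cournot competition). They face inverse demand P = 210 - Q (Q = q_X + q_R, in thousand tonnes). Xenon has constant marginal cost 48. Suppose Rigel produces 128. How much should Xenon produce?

With the rival's output fixed at 128, Xenon's profit is π_X = (210 - 128 - q_X)q_X - (48q_X) = (82 - q_X)q_X - (48q_X).
∂π_X/∂q_X = 34 - 2q_X = 0, so q_X = 17.

17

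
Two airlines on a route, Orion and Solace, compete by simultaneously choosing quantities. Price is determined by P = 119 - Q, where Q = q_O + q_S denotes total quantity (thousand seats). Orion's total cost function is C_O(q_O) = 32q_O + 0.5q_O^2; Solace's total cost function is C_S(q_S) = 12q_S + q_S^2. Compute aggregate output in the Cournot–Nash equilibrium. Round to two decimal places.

43.18

Orion's profit: π_O = (119 - Q)q_O - (32q_O + (1/2)q_O²). Setting ∂π_O/∂q_O = 0: 87 - 3q_O - (q_S) = 0.
Solace's first-order condition: 107 - 4q_S - (q_O) = 0.
Rearranging gives the reaction functions q_O = (87 - q_S)/3 and q_S = (107 - q_O)/4.
Substituting one into the other gives q_O = 241/11 and q_S = 234/11.
Total output Q = 241/11 + 234/11 = 475/11.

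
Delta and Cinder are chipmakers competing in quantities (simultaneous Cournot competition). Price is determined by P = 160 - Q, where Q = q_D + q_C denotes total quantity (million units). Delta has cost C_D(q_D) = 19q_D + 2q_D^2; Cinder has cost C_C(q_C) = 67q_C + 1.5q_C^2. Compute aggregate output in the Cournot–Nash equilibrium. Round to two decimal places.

35.48

Delta's profit: π_D = (160 - Q)q_D - (19q_D + 2q_D²). Setting ∂π_D/∂q_D = 0: 141 - 6q_D - (q_C) = 0.
Cinder's first-order condition: 93 - 5q_C - (q_D) = 0.
Best responses: q_D = (141 - q_C)/6, q_C = (93 - q_D)/5.
Solving the pair: q_D = 612/29, q_C = 417/29.
Total output Q = 612/29 + 417/29 = 1029/29.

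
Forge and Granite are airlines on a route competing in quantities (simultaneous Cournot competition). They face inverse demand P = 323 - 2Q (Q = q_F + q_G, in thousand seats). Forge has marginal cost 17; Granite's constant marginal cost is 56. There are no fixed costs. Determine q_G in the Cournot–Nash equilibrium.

38

Forge's profit: π_F = (323 - 2Q)q_F - (17q_F). Setting ∂π_F/∂q_F = 0: 306 - 4q_F - 2(q_G) = 0.
Granite's profit: π_G = (323 - 2Q)q_G - (56q_G). Setting ∂π_G/∂q_G = 0: 267 - 4q_G - 2(q_F) = 0.
So q_F = (306 - 2q_G)/4 and q_G = (267 - 2q_F)/4.
Substituting one into the other gives q_F = 115/2 and q_G = 38.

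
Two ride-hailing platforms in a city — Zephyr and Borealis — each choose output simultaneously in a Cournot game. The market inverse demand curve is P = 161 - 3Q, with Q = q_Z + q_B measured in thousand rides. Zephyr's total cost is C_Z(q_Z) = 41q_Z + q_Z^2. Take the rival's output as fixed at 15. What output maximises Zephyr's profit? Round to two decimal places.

9.38

With the rival's output fixed at 15, Zephyr's profit is π_Z = (161 - 3·15 - 3q_Z)q_Z - (41q_Z + q_Z²) = (116 - 3q_Z)q_Z - (41q_Z + q_Z²).
∂π_Z/∂q_Z = 75 - 8q_Z = 0, so q_Z = 75/8.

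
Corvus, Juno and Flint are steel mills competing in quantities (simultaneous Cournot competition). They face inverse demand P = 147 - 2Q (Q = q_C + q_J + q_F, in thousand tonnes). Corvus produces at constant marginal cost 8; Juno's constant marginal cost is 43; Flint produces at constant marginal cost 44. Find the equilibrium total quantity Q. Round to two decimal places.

Corvus's profit: π_C = (147 - 2Q)q_C - (8q_C). Setting ∂π_C/∂q_C = 0: 139 - 4q_C - 2(q_J + q_F) = 0.
Juno's profit: π_J = (147 - 2Q)q_J - (43q_J). Setting ∂π_J/∂q_J = 0: 104 - 4q_J - 2(q_C + q_F) = 0.
Flint's profit: π_F = (147 - 2Q)q_F - (44q_F). Setting ∂π_F/∂q_F = 0: 103 - 4q_F - 2(q_C + q_J) = 0.
Summing all 3 equations gives 346 − 8Q = 0, hence Q = 173/4.
Back-substituting: q_C = (139 − 173/2)/2 = 105/4, q_J = (104 − 173/2)/2 = 35/4, q_F = (103 − 173/2)/2 = 33/4.
Total output Q = 105/4 + 35/4 + 33/4 = 173/4.

43.25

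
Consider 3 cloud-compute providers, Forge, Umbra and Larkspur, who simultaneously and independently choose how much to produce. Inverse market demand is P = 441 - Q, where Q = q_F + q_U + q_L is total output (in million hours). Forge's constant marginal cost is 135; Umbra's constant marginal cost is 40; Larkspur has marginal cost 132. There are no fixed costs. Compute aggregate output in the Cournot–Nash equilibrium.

254

Forge's profit: π_F = (441 - Q)q_F - (135q_F). Setting ∂π_F/∂q_F = 0: 306 - 2q_F - (q_U + q_L) = 0.
Umbra's first-order condition: 401 - 2q_U - (q_F + q_L) = 0.
Larkspur's profit: π_L = (441 - Q)q_L - (132q_L). Setting ∂π_L/∂q_L = 0: 309 - 2q_L - (q_F + q_U) = 0.
Adding the 3 conditions: 1016 − 2Q − 2Q = 0, i.e. Q = 254.
Back-substituting: q_F = (306 − 254) = 52, q_U = (401 − 254) = 147, q_L = (309 − 254) = 55.
Total output Q = 52 + 147 + 55 = 254.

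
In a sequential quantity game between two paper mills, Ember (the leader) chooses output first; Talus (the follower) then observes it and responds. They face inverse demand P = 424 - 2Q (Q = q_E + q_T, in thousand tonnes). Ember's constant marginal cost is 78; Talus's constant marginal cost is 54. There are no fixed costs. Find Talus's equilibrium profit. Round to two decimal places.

5460.13

The follower Talus best-responds to any q_E: π_T = (424 - 2Q)q_T - 54q_T.
Follower FOC: 370 - 2q_E - 4q_T = 0, so q_T(q_E) = (370 - 2q_E)/4.
The leader anticipates this reaction. Substituting into P = 424 - 2Q gives P = 239 - q_E, so π_E = (239 - q_E)q_E - 78q_E.
The leader's first-order condition 161 - 2q_E = 0 yields q_E = 161/2.
Then q_T = (370 - 2·(161/2))/4 = 209/4.
Price P = 424 - 2·(531/4) = 317/2.
Talus's profit: (317/2 - 54)·(209/4) = 5460.1250.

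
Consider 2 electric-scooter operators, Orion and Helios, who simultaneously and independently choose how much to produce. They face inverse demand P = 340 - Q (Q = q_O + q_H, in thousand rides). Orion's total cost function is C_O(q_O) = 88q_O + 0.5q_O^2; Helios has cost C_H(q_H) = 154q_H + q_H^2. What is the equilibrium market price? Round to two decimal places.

237.45

Orion's profit: π_O = (340 - Q)q_O - (88q_O + (1/2)q_O²). Setting ∂π_O/∂q_O = 0: 252 - 3q_O - (q_H) = 0.
Helios's first-order condition: 186 - 4q_H - (q_O) = 0.
So q_O = (252 - q_H)/3 and q_H = (186 - q_O)/4.
Substituting one into the other gives q_O = 822/11 and q_H = 306/11.
Total output Q = 1128/11, so price P = 340 - 1128/11 = 237.4545.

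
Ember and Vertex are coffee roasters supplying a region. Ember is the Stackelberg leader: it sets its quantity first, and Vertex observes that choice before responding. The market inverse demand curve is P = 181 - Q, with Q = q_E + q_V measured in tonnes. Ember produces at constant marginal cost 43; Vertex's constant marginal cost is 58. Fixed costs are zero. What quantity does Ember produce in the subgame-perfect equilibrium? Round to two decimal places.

76.50

Solve by backward induction. Given q_E, the follower Vertex maximises π_V = (181 - q_E - q_V)q_V - 58q_V.
∂π_V/∂q_V = 123 - q_E - 2q_V = 0 gives the reaction function q_V = (123 - q_E)/2.
The leader anticipates this reaction. Substituting into P = 181 - Q gives P = 239/2 - (1/2)q_E, so π_E = (239/2 - (1/2)q_E)q_E - 43q_E.
Maximising: ∂π_E/∂q_E = 153/2 - q_E = 0, giving q_E = 153/2.
Then q_V = (123 - 153/2)/2 = 93/4.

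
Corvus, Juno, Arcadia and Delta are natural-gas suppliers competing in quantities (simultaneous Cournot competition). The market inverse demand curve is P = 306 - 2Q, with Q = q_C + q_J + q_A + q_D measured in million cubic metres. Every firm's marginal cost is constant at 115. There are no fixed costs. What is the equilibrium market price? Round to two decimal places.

Each firm earns π_i = (306 - 2Q)q_i - 115q_i.
Setting ∂π_i/∂q_i = 0 with rivals' quantities fixed: 191 - 4q_i - 2·Σ_{j≠i} q_j = 0.
With identical firms every q_j equals q_i, so Σ_{j≠i} q_j = 3q_i and 191 = 10q_i, giving q_i = 191/10.
Total output Q = 382/5, so price P = 306 - 2·(382/5) = 766/5.

153.20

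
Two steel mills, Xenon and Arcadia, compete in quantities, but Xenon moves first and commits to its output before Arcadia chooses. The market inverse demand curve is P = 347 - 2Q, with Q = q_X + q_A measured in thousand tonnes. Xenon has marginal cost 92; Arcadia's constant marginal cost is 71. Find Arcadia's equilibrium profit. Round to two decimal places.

3160.13

The follower Arcadia best-responds to any q_X: π_A = (347 - 2Q)q_A - 71q_A.
∂π_A/∂q_A = 276 - 2q_X - 4q_A = 0 gives the reaction function q_A = (276 - 2q_X)/4.
The leader anticipates this reaction. Substituting into P = 347 - 2Q gives P = 209 - q_X, so π_X = (209 - q_X)q_X - 92q_X.
Leader FOC: 117 - 2q_X = 0, so q_X = 117/2.
Then q_A = (276 - 2·(117/2))/4 = 159/4.
Price P = 347 - 2·(393/4) = 301/2.
Arcadia's profit: (301/2 - 71)·(159/4) = 3160.1250.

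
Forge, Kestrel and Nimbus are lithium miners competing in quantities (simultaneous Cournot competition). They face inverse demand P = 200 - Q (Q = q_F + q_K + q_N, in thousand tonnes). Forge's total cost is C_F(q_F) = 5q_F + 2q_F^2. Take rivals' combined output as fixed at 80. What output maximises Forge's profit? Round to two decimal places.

With rivals' combined output fixed at 80, Forge's profit is π_F = (200 - 80 - q_F)q_F - (5q_F + 2q_F²) = (120 - q_F)q_F - (5q_F + 2q_F²).
∂π_F/∂q_F = 115 - 6q_F = 0, so q_F = 115/6.

19.17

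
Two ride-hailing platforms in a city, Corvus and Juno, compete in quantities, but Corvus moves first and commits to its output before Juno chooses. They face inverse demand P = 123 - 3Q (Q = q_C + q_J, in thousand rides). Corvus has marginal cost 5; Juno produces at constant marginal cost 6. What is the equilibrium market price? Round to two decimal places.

Solve by backward induction. Given q_C, the follower Juno maximises π_J = (123 - 3q_C - 3q_J)q_J - 6q_J.
Setting the follower's marginal profit to zero, 117 - 3q_C - 6q_J = 0, i.e. q_J = (117 - 3q_C)/6.
The leader anticipates this reaction. Substituting into P = 123 - 3Q gives P = 129/2 - (3/2)q_C, so π_C = (129/2 - (3/2)q_C)q_C - 5q_C.
Leader FOC: 119/2 - 3q_C = 0, so q_C = 119/6.
Then q_J = (117 - 3·(119/6))/6 = 115/12.
Total output Q = 353/12, so price P = 123 - 3·(353/12) = 139/4.

34.75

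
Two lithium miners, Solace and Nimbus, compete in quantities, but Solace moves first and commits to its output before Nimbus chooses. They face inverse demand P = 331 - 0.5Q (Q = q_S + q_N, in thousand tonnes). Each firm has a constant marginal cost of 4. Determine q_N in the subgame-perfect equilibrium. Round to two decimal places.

163.50

Solve by backward induction. Given q_S, the follower Nimbus maximises π_N = (331 - (1/2)q_S - (1/2)q_N)q_N - 4q_N.
Follower FOC: 327 - (1/2)q_S - q_N = 0, so q_N(q_S) = (327 - (1/2)q_S).
The leader anticipates this reaction. Substituting into P = 331 - 0.5Q gives P = 335/2 - (1/4)q_S, so π_S = (335/2 - (1/4)q_S)q_S - 4q_S.
Maximising: ∂π_S/∂q_S = 327/2 - (1/2)q_S = 0, giving q_S = 327.
Then q_N = (327 - (1/2)·327) = 327/2.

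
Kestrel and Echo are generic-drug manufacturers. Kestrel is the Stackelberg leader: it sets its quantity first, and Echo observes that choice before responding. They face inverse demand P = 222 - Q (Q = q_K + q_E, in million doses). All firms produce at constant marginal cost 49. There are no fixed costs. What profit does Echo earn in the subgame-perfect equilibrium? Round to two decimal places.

1870.56

Solve by backward induction. Given q_K, the follower Echo maximises π_E = (222 - q_K - q_E)q_E - 49q_E.
∂π_E/∂q_E = 173 - q_K - 2q_E = 0 gives the reaction function q_E = (173 - q_K)/2.
Kestrel substitutes q_E(q_K) into its own profit: π_K = q_K(222 - q_K - (173 - q_K)/2) - 49q_K = (271/2 - (1/2)q_K)q_K - 49q_K.
Leader FOC: 173/2 - q_K = 0, so q_K = 173/2.
Then q_E = (173 - 173/2)/2 = 173/4.
Price P = 222 - 519/4 = 369/4.
Echo's profit: (369/4 - 49)·(173/4) = 1870.5625.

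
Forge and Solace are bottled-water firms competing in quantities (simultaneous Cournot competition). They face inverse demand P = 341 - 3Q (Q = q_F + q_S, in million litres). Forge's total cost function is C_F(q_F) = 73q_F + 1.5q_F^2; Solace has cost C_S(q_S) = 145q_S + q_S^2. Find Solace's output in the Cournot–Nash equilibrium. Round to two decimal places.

Forge's profit: π_F = (341 - 3Q)q_F - (73q_F + (3/2)q_F²). Setting ∂π_F/∂q_F = 0: 268 - 9q_F - 3(q_S) = 0.
Solace's first-order condition: 196 - 8q_S - 3(q_F) = 0.
Best responses: q_F = (268 - 3q_S)/9, q_S = (196 - 3q_F)/8.
Substituting one into the other gives q_F = 1556/63 and q_S = 320/21.

15.24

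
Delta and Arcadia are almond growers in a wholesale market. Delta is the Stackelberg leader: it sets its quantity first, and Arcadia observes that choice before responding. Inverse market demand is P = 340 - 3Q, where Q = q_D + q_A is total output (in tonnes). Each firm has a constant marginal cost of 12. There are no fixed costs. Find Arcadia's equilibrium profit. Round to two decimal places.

2241.33

The follower Arcadia best-responds to any q_D: π_A = (340 - 3Q)q_A - 12q_A.
Follower FOC: 328 - 3q_D - 6q_A = 0, so q_A(q_D) = (328 - 3q_D)/6.
The leader anticipates this reaction. Substituting into P = 340 - 3Q gives P = 176 - (3/2)q_D, so π_D = (176 - (3/2)q_D)q_D - 12q_D.
Leader FOC: 164 - 3q_D = 0, so q_D = 164/3.
Then q_A = (328 - 3·(164/3))/6 = 82/3.
Price P = 340 - 3·82 = 94.
Arcadia's profit: (94 - 12)·(82/3) = 2241.3333.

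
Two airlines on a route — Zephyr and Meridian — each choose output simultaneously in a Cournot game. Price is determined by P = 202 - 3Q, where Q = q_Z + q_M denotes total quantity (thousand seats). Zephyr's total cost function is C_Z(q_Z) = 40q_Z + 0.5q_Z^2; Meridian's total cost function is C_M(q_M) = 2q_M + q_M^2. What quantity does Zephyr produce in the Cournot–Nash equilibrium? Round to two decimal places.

14.81

Zephyr's profit: π_Z = (202 - 3Q)q_Z - (40q_Z + (1/2)q_Z²). Setting ∂π_Z/∂q_Z = 0: 162 - 7q_Z - 3(q_M) = 0.
Meridian's first-order condition: 200 - 8q_M - 3(q_Z) = 0.
Rearranging gives the reaction functions q_Z = (162 - 3q_M)/7 and q_M = (200 - 3q_Z)/8.
Solving the pair: q_Z = 696/47, q_M = 914/47.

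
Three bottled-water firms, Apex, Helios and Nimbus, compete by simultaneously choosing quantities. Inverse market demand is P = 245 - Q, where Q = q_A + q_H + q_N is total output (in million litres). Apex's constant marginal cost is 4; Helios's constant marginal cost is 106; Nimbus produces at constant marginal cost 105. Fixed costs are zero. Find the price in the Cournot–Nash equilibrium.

115

Apex's profit: π_A = (245 - Q)q_A - (4q_A). Setting ∂π_A/∂q_A = 0: 241 - 2q_A - (q_H + q_N) = 0.
Helios's first-order condition: 139 - 2q_H - (q_A + q_N) = 0.
Nimbus's profit: π_N = (245 - Q)q_N - (105q_N). Setting ∂π_N/∂q_N = 0: 140 - 2q_N - (q_A + q_H) = 0.
Summing all 3 equations gives 520 − 4Q = 0, hence Q = 130.
Back-substituting: q_A = (241 − 130) = 111, q_H = (139 − 130) = 9, q_N = (140 − 130) = 10.
Total output Q = 130, so price P = 245 - 130 = 115.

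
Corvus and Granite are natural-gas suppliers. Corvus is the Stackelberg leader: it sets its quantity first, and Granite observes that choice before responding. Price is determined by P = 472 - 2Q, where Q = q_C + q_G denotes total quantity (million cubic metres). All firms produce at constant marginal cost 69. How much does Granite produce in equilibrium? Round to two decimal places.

50.38

The follower Granite best-responds to any q_C: π_G = (472 - 2Q)q_G - 69q_G.
Setting the follower's marginal profit to zero, 403 - 2q_C - 4q_G = 0, i.e. q_G = (403 - 2q_C)/4.
Corvus substitutes q_G(q_C) into its own profit: π_C = q_C(472 - 2q_C - (403 - 2q_C)/2) - 69q_C = (541/2 - q_C)q_C - 69q_C.
The leader's first-order condition 403/2 - 2q_C = 0 yields q_C = 403/4.
Then q_G = (403 - 2·(403/4))/4 = 403/8.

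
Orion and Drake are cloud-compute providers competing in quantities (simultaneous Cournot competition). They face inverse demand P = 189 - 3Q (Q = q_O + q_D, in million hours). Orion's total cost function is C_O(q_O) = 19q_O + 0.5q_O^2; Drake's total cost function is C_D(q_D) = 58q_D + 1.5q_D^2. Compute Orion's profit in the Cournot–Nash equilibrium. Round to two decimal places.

Orion's profit: π_O = (189 - 3Q)q_O - (19q_O + (1/2)q_O²). Setting ∂π_O/∂q_O = 0: 170 - 7q_O - 3(q_D) = 0.
Drake's first-order condition: 131 - 9q_D - 3(q_O) = 0.
Rearranging gives the reaction functions q_O = (170 - 3q_D)/7 and q_D = (131 - 3q_O)/9.
Solving the pair: q_O = 379/18, q_D = 407/54.
Price P = 189 - 3·(772/27) = 929/9.
Orion's profit: (929/9)·(379/18) - 19·(379/18) - (1/2)(379/18)² = 1551.6775.

1551.68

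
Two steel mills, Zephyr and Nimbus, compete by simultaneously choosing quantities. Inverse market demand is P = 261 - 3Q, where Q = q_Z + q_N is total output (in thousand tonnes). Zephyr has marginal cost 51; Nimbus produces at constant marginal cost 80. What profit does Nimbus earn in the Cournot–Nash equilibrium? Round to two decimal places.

855.70

Zephyr's profit: π_Z = (261 - 3Q)q_Z - (51q_Z). Setting ∂π_Z/∂q_Z = 0: 210 - 6q_Z - 3(q_N) = 0.
Nimbus's profit: π_N = (261 - 3Q)q_N - (80q_N). Setting ∂π_N/∂q_N = 0: 181 - 6q_N - 3(q_Z) = 0.
So q_Z = (210 - 3q_N)/6 and q_N = (181 - 3q_Z)/6.
Substituting one into the other gives q_Z = 239/9 and q_N = 152/9.
Price P = 261 - 3·(391/9) = 392/3.
Nimbus's profit: (392/3 - 80)·(152/9) = 855.7037.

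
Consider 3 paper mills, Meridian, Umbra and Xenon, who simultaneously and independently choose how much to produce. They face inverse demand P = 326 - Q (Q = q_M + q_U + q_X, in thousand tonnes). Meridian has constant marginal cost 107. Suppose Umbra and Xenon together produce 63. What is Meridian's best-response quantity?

With rivals' combined output fixed at 63, Meridian's profit is π_M = (326 - 63 - q_M)q_M - (107q_M) = (263 - q_M)q_M - (107q_M).
∂π_M/∂q_M = 156 - 2q_M = 0, so q_M = 78.

78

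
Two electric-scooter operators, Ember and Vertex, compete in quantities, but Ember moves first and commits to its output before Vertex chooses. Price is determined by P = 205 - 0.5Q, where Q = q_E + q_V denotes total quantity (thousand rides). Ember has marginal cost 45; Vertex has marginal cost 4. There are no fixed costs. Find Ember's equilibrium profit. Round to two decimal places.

3540.25

Solve by backward induction. Given q_E, the follower Vertex maximises π_V = (205 - (1/2)q_E - (1/2)q_V)q_V - 4q_V.
Follower FOC: 201 - (1/2)q_E - q_V = 0, so q_V(q_E) = (201 - (1/2)q_E).
Ember substitutes q_V(q_E) into its own profit: π_E = q_E(205 - (1/2)q_E - (201 - (1/2)q_E)/2) - 45q_E = (209/2 - (1/4)q_E)q_E - 45q_E.
Maximising: ∂π_E/∂q_E = 119/2 - (1/2)q_E = 0, giving q_E = 119.
Then q_V = (201 - (1/2)·119) = 283/2.
Price P = 205 - (1/2)·(521/2) = 299/4.
Ember's profit: (299/4 - 45)·119 = 3540.2500.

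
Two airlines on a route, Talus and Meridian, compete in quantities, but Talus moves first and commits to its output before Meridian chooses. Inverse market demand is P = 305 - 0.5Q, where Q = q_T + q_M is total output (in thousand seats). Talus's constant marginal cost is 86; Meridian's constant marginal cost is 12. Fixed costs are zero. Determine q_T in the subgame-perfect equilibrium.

The follower Meridian best-responds to any q_T: π_M = (305 - 0.5Q)q_M - 12q_M.
Setting the follower's marginal profit to zero, 293 - (1/2)q_T - q_M = 0, i.e. q_M = (293 - (1/2)q_T).
The leader anticipates this reaction. Substituting into P = 305 - 0.5Q gives P = 317/2 - (1/4)q_T, so π_T = (317/2 - (1/4)q_T)q_T - 86q_T.
The leader's first-order condition 145/2 - (1/2)q_T = 0 yields q_T = 145.
Then q_M = (293 - (1/2)·145) = 441/2.

145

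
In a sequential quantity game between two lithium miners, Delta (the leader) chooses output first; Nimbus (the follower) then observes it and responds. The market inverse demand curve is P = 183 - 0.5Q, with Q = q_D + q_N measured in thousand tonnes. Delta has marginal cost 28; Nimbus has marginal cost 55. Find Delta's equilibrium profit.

8281

The follower Nimbus best-responds to any q_D: π_N = (183 - 0.5Q)q_N - 55q_N.
∂π_N/∂q_N = 128 - (1/2)q_D - q_N = 0 gives the reaction function q_N = (128 - (1/2)q_D).
Delta substitutes q_N(q_D) into its own profit: π_D = q_D(183 - (1/2)q_D - (128 - (1/2)q_D)/2) - 28q_D = (119 - (1/4)q_D)q_D - 28q_D.
The leader's first-order condition 91 - (1/2)q_D = 0 yields q_D = 182.
Then q_N = (128 - (1/2)·182) = 37.
Price P = 183 - (1/2)·219 = 147/2.
Delta's profit: (147/2 - 28)·182 = 8281.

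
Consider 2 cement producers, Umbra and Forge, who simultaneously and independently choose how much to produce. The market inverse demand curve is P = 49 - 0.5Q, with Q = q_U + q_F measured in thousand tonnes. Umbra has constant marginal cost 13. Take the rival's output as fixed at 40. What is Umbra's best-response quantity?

With the rival's output fixed at 40, Umbra's profit is π_U = (49 - (1/2)·40 - (1/2)q_U)q_U - (13q_U) = (29 - (1/2)q_U)q_U - (13q_U).
∂π_U/∂q_U = 16 - q_U = 0, so q_U = 16.

16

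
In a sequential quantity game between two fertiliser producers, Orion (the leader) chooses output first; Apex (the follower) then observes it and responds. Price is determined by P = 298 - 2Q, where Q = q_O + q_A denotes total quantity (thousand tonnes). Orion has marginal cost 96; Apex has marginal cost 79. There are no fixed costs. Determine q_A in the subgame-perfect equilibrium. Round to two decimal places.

The follower Apex best-responds to any q_O: π_A = (298 - 2Q)q_A - 79q_A.
∂π_A/∂q_A = 219 - 2q_O - 4q_A = 0 gives the reaction function q_A = (219 - 2q_O)/4.
Orion substitutes q_A(q_O) into its own profit: π_O = q_O(298 - 2q_O - (219 - 2q_O)/2) - 96q_O = (377/2 - q_O)q_O - 96q_O.
Maximising: ∂π_O/∂q_O = 185/2 - 2q_O = 0, giving q_O = 185/4.
Then q_A = (219 - 2·(185/4))/4 = 253/8.

31.63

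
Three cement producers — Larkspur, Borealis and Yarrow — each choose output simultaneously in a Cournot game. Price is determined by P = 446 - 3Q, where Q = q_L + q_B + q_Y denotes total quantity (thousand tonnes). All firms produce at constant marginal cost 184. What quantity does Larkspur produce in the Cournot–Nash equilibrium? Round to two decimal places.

21.83

A representative firm's profit is π_i = q_i(446 - 3Q) - 184q_i.
First-order condition (treating rivals' output as given): 262 - 6q_i - 3·Σ_{j≠i} q_j = 0.
By symmetry each firm produces the same amount; substituting Σ_{j≠i} q_j = 2q_i yields q_i = 262/12 = 131/6.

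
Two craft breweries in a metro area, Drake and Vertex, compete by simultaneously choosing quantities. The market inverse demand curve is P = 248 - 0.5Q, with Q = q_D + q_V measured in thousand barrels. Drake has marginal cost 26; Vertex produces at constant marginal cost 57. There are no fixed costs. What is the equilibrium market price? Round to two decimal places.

Drake's profit: π_D = (248 - 0.5Q)q_D - (26q_D). Setting ∂π_D/∂q_D = 0: 222 - q_D - (1/2)(q_V) = 0.
Vertex's profit: π_V = (248 - 0.5Q)q_V - (57q_V). Setting ∂π_V/∂q_V = 0: 191 - q_V - (1/2)(q_D) = 0.
Rearranging gives the reaction functions q_D = (222 - (1/2)q_V) and q_V = (191 - (1/2)q_D).
Substituting one into the other gives q_D = 506/3 and q_V = 320/3.
Total output Q = 826/3, so price P = 248 - (1/2)·(826/3) = 331/3.

110.33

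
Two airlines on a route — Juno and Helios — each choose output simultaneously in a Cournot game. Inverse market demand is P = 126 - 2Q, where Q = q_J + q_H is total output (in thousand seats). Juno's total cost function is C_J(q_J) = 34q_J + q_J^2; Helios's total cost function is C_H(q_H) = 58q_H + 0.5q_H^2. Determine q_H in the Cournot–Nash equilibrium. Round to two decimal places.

Juno's profit: π_J = (126 - 2Q)q_J - (34q_J + q_J²). Setting ∂π_J/∂q_J = 0: 92 - 6q_J - 2(q_H) = 0.
Helios's profit: π_H = (126 - 2Q)q_H - (58q_H + (1/2)q_H²). Setting ∂π_H/∂q_H = 0: 68 - 5q_H - 2(q_J) = 0.
So q_J = (92 - 2q_H)/6 and q_H = (68 - 2q_J)/5.
Solving the pair: q_J = 162/13, q_H = 112/13.

8.62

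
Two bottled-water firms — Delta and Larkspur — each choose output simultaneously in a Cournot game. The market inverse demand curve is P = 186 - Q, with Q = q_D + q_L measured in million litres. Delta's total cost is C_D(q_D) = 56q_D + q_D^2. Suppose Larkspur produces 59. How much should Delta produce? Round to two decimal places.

With the rival's output fixed at 59, Delta's profit is π_D = (186 - 59 - q_D)q_D - (56q_D + q_D²) = (127 - q_D)q_D - (56q_D + q_D²).
∂π_D/∂q_D = 71 - 4q_D = 0, so q_D = 71/4.

17.75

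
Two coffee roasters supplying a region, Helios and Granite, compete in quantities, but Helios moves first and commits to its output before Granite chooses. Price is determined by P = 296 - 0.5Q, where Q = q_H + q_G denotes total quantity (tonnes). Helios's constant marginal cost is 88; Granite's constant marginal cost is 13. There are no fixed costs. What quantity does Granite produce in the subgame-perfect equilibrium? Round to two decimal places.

Solve by backward induction. Given q_H, the follower Granite maximises π_G = (296 - (1/2)q_H - (1/2)q_G)q_G - 13q_G.
Setting the follower's marginal profit to zero, 283 - (1/2)q_H - q_G = 0, i.e. q_G = (283 - (1/2)q_H).
Helios substitutes q_G(q_H) into its own profit: π_H = q_H(296 - (1/2)q_H - (283 - (1/2)q_H)/2) - 88q_H = (309/2 - (1/4)q_H)q_H - 88q_H.
The leader's first-order condition 133/2 - (1/2)q_H = 0 yields q_H = 133.
Then q_G = (283 - (1/2)·133) = 433/2.

216.50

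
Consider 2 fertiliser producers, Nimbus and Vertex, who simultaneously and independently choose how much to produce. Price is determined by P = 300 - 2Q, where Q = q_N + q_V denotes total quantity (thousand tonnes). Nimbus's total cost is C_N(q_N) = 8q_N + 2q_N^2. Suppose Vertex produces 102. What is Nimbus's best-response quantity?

With the rival's output fixed at 102, Nimbus's profit is π_N = (300 - 2·102 - 2q_N)q_N - (8q_N + 2q_N²) = (96 - 2q_N)q_N - (8q_N + 2q_N²).
∂π_N/∂q_N = 88 - 8q_N = 0, so q_N = 11.

11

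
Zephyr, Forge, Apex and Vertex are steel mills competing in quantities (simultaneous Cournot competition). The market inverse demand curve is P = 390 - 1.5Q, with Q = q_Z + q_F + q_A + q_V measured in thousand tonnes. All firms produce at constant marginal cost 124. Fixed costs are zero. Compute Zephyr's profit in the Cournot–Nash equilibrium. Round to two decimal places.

1886.83

A representative firm's profit is π_i = q_i(390 - 1.5Q) - 124q_i.
Setting ∂π_i/∂q_i = 0 with rivals' quantities fixed: 266 - 3q_i - (3/2)·Σ_{j≠i} q_j = 0.
By symmetry each firm produces the same amount; substituting Σ_{j≠i} q_j = 3q_i yields q_i = 266/(15/2) = 532/15.
Price P = 390 - (3/2)·141.8667 = 886/5.
Zephyr's profit: (886/5 - 124)·(532/15) = 1886.8267.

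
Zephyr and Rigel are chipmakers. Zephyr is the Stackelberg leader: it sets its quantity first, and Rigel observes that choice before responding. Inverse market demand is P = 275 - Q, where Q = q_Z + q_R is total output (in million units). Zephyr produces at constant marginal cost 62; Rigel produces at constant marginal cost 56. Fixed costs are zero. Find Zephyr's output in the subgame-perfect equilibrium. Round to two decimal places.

103.50

Solve by backward induction. Given q_Z, the follower Rigel maximises π_R = (275 - q_Z - q_R)q_R - 56q_R.
Setting the follower's marginal profit to zero, 219 - q_Z - 2q_R = 0, i.e. q_R = (219 - q_Z)/2.
Zephyr substitutes q_R(q_Z) into its own profit: π_Z = q_Z(275 - q_Z - (219 - q_Z)/2) - 62q_Z = (331/2 - (1/2)q_Z)q_Z - 62q_Z.
Leader FOC: 207/2 - q_Z = 0, so q_Z = 207/2.
Then q_R = (219 - 207/2)/2 = 231/4.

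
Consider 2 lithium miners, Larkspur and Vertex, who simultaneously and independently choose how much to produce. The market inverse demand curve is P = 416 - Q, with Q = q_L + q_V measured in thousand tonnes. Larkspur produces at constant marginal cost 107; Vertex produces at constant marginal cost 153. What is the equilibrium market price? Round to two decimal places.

Larkspur's profit: π_L = (416 - Q)q_L - (107q_L). Setting ∂π_L/∂q_L = 0: 309 - 2q_L - (q_V) = 0.
Vertex's profit: π_V = (416 - Q)q_V - (153q_V). Setting ∂π_V/∂q_V = 0: 263 - 2q_V - (q_L) = 0.
So q_L = (309 - q_V)/2 and q_V = (263 - q_L)/2.
Substituting one into the other gives q_L = 355/3 and q_V = 217/3.
Total output Q = 572/3, so price P = 416 - 572/3 = 676/3.

225.33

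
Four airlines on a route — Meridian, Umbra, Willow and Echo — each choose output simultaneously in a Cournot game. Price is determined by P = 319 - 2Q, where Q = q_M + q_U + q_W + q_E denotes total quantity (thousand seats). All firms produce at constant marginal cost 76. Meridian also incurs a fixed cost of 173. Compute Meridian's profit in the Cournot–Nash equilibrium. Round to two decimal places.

1007.98

Each firm earns π_i = (319 - 2Q)q_i - 76q_i.
First-order condition (treating rivals' output as given): 243 - 4q_i - 2·Σ_{j≠i} q_j = 0.
By symmetry each firm produces the same amount; substituting Σ_{j≠i} q_j = 3q_i yields q_i = 243/10.
Price P = 319 - 2·(486/5) = 623/5.
Meridian's profit: (623/5 - 76)·(243/10) - 173 = 1007.9800.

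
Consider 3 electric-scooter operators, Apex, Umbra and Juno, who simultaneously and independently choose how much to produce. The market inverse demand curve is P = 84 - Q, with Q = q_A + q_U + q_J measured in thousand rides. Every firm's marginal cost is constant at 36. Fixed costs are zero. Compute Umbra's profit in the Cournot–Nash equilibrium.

Each firm earns π_i = (84 - Q)q_i - 36q_i.
Setting ∂π_i/∂q_i = 0 with rivals' quantities fixed: 48 - 2q_i - Σ_{j≠i} q_j = 0.
With identical firms every q_j equals q_i, so Σ_{j≠i} q_j = 2q_i and 48 = 4q_i, giving q_i = 12.
Price P = 84 - 36 = 48.
Umbra's profit: (48 - 36)·12 = 144.

144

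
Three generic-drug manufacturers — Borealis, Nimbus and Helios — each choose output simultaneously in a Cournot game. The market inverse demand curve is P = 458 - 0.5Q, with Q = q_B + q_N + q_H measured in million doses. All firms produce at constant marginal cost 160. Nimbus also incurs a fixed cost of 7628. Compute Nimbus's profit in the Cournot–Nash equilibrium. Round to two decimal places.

3472.50

Each firm earns π_i = (458 - 0.5Q)q_i - 160q_i.
Setting ∂π_i/∂q_i = 0 with rivals' quantities fixed: 298 - q_i - (1/2)·Σ_{j≠i} q_j = 0.
With identical firms every q_j equals q_i, so Σ_{j≠i} q_j = 2q_i and 298 = 2q_i, giving q_i = 149.
Price P = 458 - (1/2)·447 = 469/2.
Nimbus's profit: (469/2 - 160)·149 - 7628 = 3472.5000.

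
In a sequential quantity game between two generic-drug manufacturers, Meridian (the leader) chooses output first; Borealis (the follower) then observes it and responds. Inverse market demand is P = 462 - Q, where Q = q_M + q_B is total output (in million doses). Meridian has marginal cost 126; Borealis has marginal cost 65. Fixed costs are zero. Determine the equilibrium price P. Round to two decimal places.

The follower Borealis best-responds to any q_M: π_B = (462 - Q)q_B - 65q_B.
Setting the follower's marginal profit to zero, 397 - q_M - 2q_B = 0, i.e. q_B = (397 - q_M)/2.
Meridian substitutes q_B(q_M) into its own profit: π_M = q_M(462 - q_M - (397 - q_M)/2) - 126q_M = (527/2 - (1/2)q_M)q_M - 126q_M.
Maximising: ∂π_M/∂q_M = 275/2 - q_M = 0, giving q_M = 275/2.
Then q_B = (397 - 275/2)/2 = 519/4.
Total output Q = 1069/4, so price P = 462 - 1069/4 = 779/4.

194.75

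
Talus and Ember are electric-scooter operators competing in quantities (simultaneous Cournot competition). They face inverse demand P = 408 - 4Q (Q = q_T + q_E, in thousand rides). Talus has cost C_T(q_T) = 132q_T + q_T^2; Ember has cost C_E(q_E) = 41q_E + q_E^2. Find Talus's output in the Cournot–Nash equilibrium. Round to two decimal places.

Talus's profit: π_T = (408 - 4Q)q_T - (132q_T + q_T²). Setting ∂π_T/∂q_T = 0: 276 - 10q_T - 4(q_E) = 0.
Ember's profit: π_E = (408 - 4Q)q_E - (41q_E + q_E²). Setting ∂π_E/∂q_E = 0: 367 - 10q_E - 4(q_T) = 0.
Rearranging gives the reaction functions q_T = (276 - 4q_E)/10 and q_E = (367 - 4q_T)/10.
Substituting one into the other gives q_T = 323/21 and q_E = 1283/42.

15.38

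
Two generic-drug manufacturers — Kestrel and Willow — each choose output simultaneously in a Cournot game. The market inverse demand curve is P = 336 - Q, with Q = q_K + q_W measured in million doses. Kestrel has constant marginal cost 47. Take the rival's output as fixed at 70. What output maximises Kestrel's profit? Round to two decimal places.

109.50

With the rival's output fixed at 70, Kestrel's profit is π_K = (336 - 70 - q_K)q_K - (47q_K) = (266 - q_K)q_K - (47q_K).
∂π_K/∂q_K = 219 - 2q_K = 0, so q_K = 219/2.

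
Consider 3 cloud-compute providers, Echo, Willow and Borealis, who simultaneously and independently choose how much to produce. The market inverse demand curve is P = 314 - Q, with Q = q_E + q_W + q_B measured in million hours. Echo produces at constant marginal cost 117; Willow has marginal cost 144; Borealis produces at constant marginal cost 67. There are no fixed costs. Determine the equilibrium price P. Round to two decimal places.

Echo's profit: π_E = (314 - Q)q_E - (117q_E). Setting ∂π_E/∂q_E = 0: 197 - 2q_E - (q_W + q_B) = 0.
Willow's profit: π_W = (314 - Q)q_W - (144q_W). Setting ∂π_W/∂q_W = 0: 170 - 2q_W - (q_E + q_B) = 0.
Borealis's first-order condition: 247 - 2q_B - (q_E + q_W) = 0.
Summing all 3 equations gives 614 − 4Q = 0, hence Q = 307/2.
Back-substituting: q_E = (197 − 307/2) = 87/2, q_W = (170 − 307/2) = 33/2, q_B = (247 − 307/2) = 187/2.
Total output Q = 307/2, so price P = 314 - 307/2 = 321/2.

160.50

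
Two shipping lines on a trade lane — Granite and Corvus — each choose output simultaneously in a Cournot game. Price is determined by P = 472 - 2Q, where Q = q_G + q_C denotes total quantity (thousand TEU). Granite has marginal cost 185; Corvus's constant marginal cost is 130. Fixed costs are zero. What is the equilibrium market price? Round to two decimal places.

Granite's profit: π_G = (472 - 2Q)q_G - (185q_G). Setting ∂π_G/∂q_G = 0: 287 - 4q_G - 2(q_C) = 0.
Corvus's first-order condition: 342 - 4q_C - 2(q_G) = 0.
Rearranging gives the reaction functions q_G = (287 - 2q_C)/4 and q_C = (342 - 2q_G)/4.
Substituting one into the other gives q_G = 116/3 and q_C = 397/6.
Total output Q = 629/6, so price P = 472 - 2·(629/6) = 787/3.

262.33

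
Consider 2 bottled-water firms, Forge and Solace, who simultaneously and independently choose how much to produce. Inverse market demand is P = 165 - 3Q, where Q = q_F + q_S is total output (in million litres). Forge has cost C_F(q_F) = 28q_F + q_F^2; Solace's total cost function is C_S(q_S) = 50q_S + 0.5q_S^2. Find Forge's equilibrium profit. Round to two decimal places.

682.65

Forge's profit: π_F = (165 - 3Q)q_F - (28q_F + q_F²). Setting ∂π_F/∂q_F = 0: 137 - 8q_F - 3(q_S) = 0.
Solace's profit: π_S = (165 - 3Q)q_S - (50q_S + (1/2)q_S²). Setting ∂π_S/∂q_S = 0: 115 - 7q_S - 3(q_F) = 0.
So q_F = (137 - 3q_S)/8 and q_S = (115 - 3q_F)/7.
Solving the pair: q_F = 614/47, q_S = 509/47.
Price P = 165 - 3·(1123/47) = 93.3191.
Forge's profit: 93.3191·(614/47) - 28·(614/47) - (614/47)² = 682.6546.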